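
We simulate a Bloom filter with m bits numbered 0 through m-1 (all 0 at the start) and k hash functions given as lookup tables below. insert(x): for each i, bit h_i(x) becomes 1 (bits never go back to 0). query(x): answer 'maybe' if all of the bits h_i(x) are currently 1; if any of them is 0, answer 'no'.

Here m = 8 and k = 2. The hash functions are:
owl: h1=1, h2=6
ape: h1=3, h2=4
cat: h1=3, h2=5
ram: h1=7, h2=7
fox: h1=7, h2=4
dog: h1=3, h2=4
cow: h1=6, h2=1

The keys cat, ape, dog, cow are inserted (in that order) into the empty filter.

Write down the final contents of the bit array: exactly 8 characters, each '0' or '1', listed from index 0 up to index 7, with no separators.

Start: bits=00000000
After insert 'cat': sets bits 3 5 -> bits=00010100
After insert 'ape': sets bits 3 4 -> bits=00011100
After insert 'dog': sets bits 3 4 -> bits=00011100
After insert 'cow': sets bits 1 6 -> bits=01011110

Answer: 01011110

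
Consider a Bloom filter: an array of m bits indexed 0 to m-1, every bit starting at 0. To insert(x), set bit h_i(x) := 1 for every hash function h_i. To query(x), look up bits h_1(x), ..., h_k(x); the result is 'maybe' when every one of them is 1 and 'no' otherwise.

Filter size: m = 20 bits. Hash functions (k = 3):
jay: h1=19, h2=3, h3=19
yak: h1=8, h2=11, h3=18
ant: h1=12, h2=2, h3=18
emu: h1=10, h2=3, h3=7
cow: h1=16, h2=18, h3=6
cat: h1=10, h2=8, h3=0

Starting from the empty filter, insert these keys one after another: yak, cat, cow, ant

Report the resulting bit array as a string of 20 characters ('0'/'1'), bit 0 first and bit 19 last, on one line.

Answer: 10100010101110001010

Derivation:
Start: bits=00000000000000000000
After insert 'yak': sets bits 8 11 18 -> bits=00000000100100000010
After insert 'cat': sets bits 0 8 10 -> bits=10000000101100000010
After insert 'cow': sets bits 6 16 18 -> bits=10000010101100001010
After insert 'ant': sets bits 2 12 18 -> bits=10100010101110001010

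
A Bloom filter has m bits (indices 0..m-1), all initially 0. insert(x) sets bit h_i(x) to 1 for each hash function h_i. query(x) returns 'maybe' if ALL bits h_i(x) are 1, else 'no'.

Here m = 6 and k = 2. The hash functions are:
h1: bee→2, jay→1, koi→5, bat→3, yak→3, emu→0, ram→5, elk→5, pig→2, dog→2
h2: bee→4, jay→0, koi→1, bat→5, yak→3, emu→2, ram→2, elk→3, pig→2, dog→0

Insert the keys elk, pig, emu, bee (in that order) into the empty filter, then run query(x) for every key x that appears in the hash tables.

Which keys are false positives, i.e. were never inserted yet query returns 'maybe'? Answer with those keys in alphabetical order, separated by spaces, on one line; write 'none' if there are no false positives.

Answer: bat dog ram yak

Derivation:
Start: bits=000000
After insert 'elk': sets bits 3 5 -> bits=000101
After insert 'pig': sets bits 2 -> bits=001101
After insert 'emu': sets bits 0 2 -> bits=101101
After insert 'bee': sets bits 2 4 -> bits=101111
Not inserted: bat dog jay koi ram yak — query each against bits=101111:
query bat: checks bit3=1, bit5=1 (all 1) -> maybe => FALSE POSITIVE
query dog: checks bit0=1, bit2=1 (all 1) -> maybe => FALSE POSITIVE
query jay: checks bit0=1, bit1=0 (has a 0) -> no => not a false positive
query koi: checks bit1=0, bit5=1 (has a 0) -> no => not a false positive
query ram: checks bit2=1, bit5=1 (all 1) -> maybe => FALSE POSITIVE
query yak: checks bit3=1 (all 1) -> maybe => FALSE POSITIVE
False positives (alphabetical): bat dog ram yak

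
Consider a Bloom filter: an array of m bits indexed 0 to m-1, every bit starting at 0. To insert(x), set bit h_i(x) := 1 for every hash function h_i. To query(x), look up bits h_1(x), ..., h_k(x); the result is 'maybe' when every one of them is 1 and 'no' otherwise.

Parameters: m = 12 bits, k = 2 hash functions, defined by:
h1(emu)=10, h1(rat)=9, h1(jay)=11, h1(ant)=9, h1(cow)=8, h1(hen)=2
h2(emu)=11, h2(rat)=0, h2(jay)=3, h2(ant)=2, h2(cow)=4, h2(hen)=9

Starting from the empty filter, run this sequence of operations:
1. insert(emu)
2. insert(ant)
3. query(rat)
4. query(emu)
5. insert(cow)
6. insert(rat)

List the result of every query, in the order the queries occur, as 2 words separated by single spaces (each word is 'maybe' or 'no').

Start: bits=000000000000
Op 1: insert emu -> sets bits 10 11 -> bits=000000000011
Op 2: insert ant -> sets bits 2 9 -> bits=001000000111
Op 3: query rat -> checks bit0=0, bit9=1 (has a 0) -> no
Op 4: query emu -> checks bit10=1, bit11=1 (all 1) -> maybe
Op 5: insert cow -> sets bits 4 8 -> bits=001010001111
Op 6: insert rat -> sets bits 0 9 -> bits=101010001111
Query results in order: no maybe

Answer: no maybe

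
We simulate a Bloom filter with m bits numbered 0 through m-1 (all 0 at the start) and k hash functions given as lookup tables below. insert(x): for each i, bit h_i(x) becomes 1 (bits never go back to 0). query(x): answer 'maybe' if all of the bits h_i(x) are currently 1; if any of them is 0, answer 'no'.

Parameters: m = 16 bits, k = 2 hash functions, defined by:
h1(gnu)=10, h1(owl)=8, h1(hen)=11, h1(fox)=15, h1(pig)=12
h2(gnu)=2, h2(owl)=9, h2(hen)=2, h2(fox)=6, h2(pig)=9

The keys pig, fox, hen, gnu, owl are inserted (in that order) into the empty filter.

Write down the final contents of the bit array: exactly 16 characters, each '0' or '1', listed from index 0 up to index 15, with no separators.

Start: bits=0000000000000000
After insert 'pig': sets bits 9 12 -> bits=0000000001001000
After insert 'fox': sets bits 6 15 -> bits=0000001001001001
After insert 'hen': sets bits 2 11 -> bits=0010001001011001
After insert 'gnu': sets bits 2 10 -> bits=0010001001111001
After insert 'owl': sets bits 8 9 -> bits=0010001011111001

Answer: 0010001011111001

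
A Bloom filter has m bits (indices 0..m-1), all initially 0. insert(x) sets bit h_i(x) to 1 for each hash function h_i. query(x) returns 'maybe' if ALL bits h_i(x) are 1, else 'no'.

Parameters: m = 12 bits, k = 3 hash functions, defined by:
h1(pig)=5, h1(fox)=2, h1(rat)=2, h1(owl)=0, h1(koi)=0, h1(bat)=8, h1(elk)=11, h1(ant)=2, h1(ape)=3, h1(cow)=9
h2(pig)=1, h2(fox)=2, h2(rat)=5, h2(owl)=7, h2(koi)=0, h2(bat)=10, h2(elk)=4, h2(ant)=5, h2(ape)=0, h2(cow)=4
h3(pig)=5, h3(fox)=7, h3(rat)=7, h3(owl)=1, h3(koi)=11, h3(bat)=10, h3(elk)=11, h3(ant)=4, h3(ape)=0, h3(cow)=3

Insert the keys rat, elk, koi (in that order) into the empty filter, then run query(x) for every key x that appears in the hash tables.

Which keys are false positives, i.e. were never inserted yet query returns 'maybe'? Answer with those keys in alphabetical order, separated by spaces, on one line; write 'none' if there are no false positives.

Start: bits=000000000000
After insert 'rat': sets bits 2 5 7 -> bits=001001010000
After insert 'elk': sets bits 4 11 -> bits=001011010001
After insert 'koi': sets bits 0 11 -> bits=101011010001
Not inserted: ant ape bat cow fox owl pig — query each against bits=101011010001:
query ant: checks bit2=1, bit4=1, bit5=1 (all 1) -> maybe => FALSE POSITIVE
query ape: checks bit0=1, bit3=0 (has a 0) -> no => not a false positive
query bat: checks bit8=0, bit10=0 (has a 0) -> no => not a false positive
query cow: checks bit3=0, bit4=1, bit9=0 (has a 0) -> no => not a false positive
query fox: checks bit2=1, bit7=1 (all 1) -> maybe => FALSE POSITIVE
query owl: checks bit0=1, bit1=0, bit7=1 (has a 0) -> no => not a false positive
query pig: checks bit1=0, bit5=1 (has a 0) -> no => not a false positive
False positives (alphabetical): ant fox

Answer: ant fox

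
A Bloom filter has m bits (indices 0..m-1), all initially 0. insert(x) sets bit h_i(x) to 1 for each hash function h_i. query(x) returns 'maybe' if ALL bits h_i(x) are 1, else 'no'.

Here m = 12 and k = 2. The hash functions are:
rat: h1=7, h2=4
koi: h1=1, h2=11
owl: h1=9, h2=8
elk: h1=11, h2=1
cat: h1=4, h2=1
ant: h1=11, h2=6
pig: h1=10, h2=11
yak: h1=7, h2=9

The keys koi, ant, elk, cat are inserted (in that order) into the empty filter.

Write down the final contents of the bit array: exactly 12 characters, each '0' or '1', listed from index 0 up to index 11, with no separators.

Answer: 010010100001

Derivation:
Start: bits=000000000000
After insert 'koi': sets bits 1 11 -> bits=010000000001
After insert 'ant': sets bits 6 11 -> bits=010000100001
After insert 'elk': sets bits 1 11 -> bits=010000100001
After insert 'cat': sets bits 1 4 -> bits=010010100001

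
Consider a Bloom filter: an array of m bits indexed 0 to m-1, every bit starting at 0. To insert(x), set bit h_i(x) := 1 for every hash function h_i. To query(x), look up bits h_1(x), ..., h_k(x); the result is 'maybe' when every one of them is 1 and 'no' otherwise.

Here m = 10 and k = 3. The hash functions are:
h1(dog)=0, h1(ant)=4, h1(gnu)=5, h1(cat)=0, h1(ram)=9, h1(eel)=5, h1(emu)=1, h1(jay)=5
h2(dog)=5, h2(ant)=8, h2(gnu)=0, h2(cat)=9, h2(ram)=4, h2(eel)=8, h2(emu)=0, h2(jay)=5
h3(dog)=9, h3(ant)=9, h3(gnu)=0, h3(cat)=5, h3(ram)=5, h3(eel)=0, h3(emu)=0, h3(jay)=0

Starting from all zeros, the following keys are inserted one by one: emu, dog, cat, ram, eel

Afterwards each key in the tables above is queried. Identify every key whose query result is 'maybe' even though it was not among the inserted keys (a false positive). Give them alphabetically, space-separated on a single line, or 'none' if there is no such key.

Answer: ant gnu jay

Derivation:
Start: bits=0000000000
After insert 'emu': sets bits 0 1 -> bits=1100000000
After insert 'dog': sets bits 0 5 9 -> bits=1100010001
After insert 'cat': sets bits 0 5 9 -> bits=1100010001
After insert 'ram': sets bits 4 5 9 -> bits=1100110001
After insert 'eel': sets bits 0 5 8 -> bits=1100110011
Not inserted: ant gnu jay — query each against bits=1100110011:
query ant: checks bit4=1, bit8=1, bit9=1 (all 1) -> maybe => FALSE POSITIVE
query gnu: checks bit0=1, bit5=1 (all 1) -> maybe => FALSE POSITIVE
query jay: checks bit0=1, bit5=1 (all 1) -> maybe => FALSE POSITIVE
False positives (alphabetical): ant gnu jay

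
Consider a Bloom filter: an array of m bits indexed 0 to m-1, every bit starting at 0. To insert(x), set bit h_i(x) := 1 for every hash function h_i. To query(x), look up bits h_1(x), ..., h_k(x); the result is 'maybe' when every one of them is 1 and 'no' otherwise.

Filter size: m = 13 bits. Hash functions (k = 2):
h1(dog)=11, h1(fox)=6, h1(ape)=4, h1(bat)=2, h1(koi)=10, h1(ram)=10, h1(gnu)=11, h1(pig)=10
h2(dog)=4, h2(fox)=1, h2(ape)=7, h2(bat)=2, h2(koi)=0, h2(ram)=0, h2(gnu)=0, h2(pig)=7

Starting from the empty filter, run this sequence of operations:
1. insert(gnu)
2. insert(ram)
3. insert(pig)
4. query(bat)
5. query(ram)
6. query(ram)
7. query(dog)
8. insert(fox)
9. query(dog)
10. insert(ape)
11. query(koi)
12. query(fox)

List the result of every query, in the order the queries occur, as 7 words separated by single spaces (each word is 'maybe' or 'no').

Answer: no maybe maybe no no maybe maybe

Derivation:
Start: bits=0000000000000
Op 1: insert gnu -> sets bits 0 11 -> bits=1000000000010
Op 2: insert ram -> sets bits 0 10 -> bits=1000000000110
Op 3: insert pig -> sets bits 7 10 -> bits=1000000100110
Op 4: query bat -> checks bit2=0 (has a 0) -> no
Op 5: query ram -> checks bit0=1, bit10=1 (all 1) -> maybe
Op 6: query ram -> checks bit0=1, bit10=1 (all 1) -> maybe
Op 7: query dog -> checks bit4=0, bit11=1 (has a 0) -> no
Op 8: insert fox -> sets bits 1 6 -> bits=1100001100110
Op 9: query dog -> checks bit4=0, bit11=1 (has a 0) -> no
Op 10: insert ape -> sets bits 4 7 -> bits=1100101100110
Op 11: query koi -> checks bit0=1, bit10=1 (all 1) -> maybe
Op 12: query fox -> checks bit1=1, bit6=1 (all 1) -> maybe
Query results in order: no maybe maybe no no maybe maybe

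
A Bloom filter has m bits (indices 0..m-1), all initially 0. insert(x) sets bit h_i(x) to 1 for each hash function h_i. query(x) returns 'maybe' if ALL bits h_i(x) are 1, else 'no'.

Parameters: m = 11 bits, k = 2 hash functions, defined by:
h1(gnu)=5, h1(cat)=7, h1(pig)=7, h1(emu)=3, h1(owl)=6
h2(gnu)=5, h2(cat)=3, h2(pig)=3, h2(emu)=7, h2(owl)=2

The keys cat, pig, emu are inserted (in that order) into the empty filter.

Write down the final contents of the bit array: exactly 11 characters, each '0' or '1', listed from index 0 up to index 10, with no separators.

Answer: 00010001000

Derivation:
Start: bits=00000000000
After insert 'cat': sets bits 3 7 -> bits=00010001000
After insert 'pig': sets bits 3 7 -> bits=00010001000
After insert 'emu': sets bits 3 7 -> bits=00010001000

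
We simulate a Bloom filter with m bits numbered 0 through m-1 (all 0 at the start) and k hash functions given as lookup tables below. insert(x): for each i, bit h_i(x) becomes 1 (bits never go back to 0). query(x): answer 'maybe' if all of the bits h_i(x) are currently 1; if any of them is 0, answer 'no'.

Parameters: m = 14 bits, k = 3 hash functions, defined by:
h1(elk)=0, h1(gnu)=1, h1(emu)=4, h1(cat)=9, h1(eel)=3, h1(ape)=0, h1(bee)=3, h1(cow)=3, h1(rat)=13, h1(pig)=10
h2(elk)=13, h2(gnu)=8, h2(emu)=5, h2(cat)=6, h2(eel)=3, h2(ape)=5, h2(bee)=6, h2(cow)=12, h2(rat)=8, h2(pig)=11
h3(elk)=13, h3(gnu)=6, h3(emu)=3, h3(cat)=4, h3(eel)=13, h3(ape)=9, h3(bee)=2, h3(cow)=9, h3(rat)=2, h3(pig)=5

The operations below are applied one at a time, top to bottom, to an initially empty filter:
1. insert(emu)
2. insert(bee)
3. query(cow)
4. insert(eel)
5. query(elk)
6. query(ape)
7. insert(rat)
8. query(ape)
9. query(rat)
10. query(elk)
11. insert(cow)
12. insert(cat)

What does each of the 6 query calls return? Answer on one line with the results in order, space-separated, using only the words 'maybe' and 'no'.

Answer: no no no no maybe no

Derivation:
Start: bits=00000000000000
Op 1: insert emu -> sets bits 3 4 5 -> bits=00011100000000
Op 2: insert bee -> sets bits 2 3 6 -> bits=00111110000000
Op 3: query cow -> checks bit3=1, bit9=0, bit12=0 (has a 0) -> no
Op 4: insert eel -> sets bits 3 13 -> bits=00111110000001
Op 5: query elk -> checks bit0=0, bit13=1 (has a 0) -> no
Op 6: query ape -> checks bit0=0, bit5=1, bit9=0 (has a 0) -> no
Op 7: insert rat -> sets bits 2 8 13 -> bits=00111110100001
Op 8: query ape -> checks bit0=0, bit5=1, bit9=0 (has a 0) -> no
Op 9: query rat -> checks bit2=1, bit8=1, bit13=1 (all 1) -> maybe
Op 10: query elk -> checks bit0=0, bit13=1 (has a 0) -> no
Op 11: insert cow -> sets bits 3 9 12 -> bits=00111110110011
Op 12: insert cat -> sets bits 4 6 9 -> bits=00111110110011
Query results in order: no no no no maybe no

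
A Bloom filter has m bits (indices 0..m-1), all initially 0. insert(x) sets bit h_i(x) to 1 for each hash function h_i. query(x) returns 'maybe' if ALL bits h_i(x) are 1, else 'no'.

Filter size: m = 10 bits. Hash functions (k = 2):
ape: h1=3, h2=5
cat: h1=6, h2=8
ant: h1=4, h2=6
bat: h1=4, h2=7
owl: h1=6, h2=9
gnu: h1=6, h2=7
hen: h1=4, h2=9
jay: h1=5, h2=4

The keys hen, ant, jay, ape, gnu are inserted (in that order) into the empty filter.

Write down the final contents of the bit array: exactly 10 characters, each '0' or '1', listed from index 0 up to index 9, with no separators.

Answer: 0001111101

Derivation:
Start: bits=0000000000
After insert 'hen': sets bits 4 9 -> bits=0000100001
After insert 'ant': sets bits 4 6 -> bits=0000101001
After insert 'jay': sets bits 4 5 -> bits=0000111001
After insert 'ape': sets bits 3 5 -> bits=0001111001
After insert 'gnu': sets bits 6 7 -> bits=0001111101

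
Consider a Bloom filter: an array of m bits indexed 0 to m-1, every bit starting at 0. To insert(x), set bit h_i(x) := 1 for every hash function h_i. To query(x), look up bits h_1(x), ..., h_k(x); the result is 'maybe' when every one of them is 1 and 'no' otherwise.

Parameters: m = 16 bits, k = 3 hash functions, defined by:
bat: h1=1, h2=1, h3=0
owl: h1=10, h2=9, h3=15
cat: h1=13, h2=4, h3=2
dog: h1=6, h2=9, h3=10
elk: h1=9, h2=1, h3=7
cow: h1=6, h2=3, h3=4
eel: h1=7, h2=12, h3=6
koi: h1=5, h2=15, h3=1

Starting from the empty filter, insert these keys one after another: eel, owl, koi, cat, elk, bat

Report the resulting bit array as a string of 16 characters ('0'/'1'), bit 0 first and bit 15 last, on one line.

Start: bits=0000000000000000
After insert 'eel': sets bits 6 7 12 -> bits=0000001100001000
After insert 'owl': sets bits 9 10 15 -> bits=0000001101101001
After insert 'koi': sets bits 1 5 15 -> bits=0100011101101001
After insert 'cat': sets bits 2 4 13 -> bits=0110111101101101
After insert 'elk': sets bits 1 7 9 -> bits=0110111101101101
After insert 'bat': sets bits 0 1 -> bits=1110111101101101

Answer: 1110111101101101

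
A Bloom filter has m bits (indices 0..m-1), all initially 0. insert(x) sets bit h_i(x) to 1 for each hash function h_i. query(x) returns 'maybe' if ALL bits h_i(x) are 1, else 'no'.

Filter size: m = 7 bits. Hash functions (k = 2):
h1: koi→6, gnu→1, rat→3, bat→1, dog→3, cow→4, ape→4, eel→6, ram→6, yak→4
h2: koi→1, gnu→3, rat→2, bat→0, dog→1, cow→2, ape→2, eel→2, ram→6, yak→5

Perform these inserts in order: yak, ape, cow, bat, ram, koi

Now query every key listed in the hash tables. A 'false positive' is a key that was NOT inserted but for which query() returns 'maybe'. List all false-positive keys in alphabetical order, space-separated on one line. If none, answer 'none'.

Start: bits=0000000
After insert 'yak': sets bits 4 5 -> bits=0000110
After insert 'ape': sets bits 2 4 -> bits=0010110
After insert 'cow': sets bits 2 4 -> bits=0010110
After insert 'bat': sets bits 0 1 -> bits=1110110
After insert 'ram': sets bits 6 -> bits=1110111
After insert 'koi': sets bits 1 6 -> bits=1110111
Not inserted: dog eel gnu rat — query each against bits=1110111:
query dog: checks bit1=1, bit3=0 (has a 0) -> no => not a false positive
query eel: checks bit2=1, bit6=1 (all 1) -> maybe => FALSE POSITIVE
query gnu: checks bit1=1, bit3=0 (has a 0) -> no => not a false positive
query rat: checks bit2=1, bit3=0 (has a 0) -> no => not a false positive
False positives (alphabetical): eel

Answer: eel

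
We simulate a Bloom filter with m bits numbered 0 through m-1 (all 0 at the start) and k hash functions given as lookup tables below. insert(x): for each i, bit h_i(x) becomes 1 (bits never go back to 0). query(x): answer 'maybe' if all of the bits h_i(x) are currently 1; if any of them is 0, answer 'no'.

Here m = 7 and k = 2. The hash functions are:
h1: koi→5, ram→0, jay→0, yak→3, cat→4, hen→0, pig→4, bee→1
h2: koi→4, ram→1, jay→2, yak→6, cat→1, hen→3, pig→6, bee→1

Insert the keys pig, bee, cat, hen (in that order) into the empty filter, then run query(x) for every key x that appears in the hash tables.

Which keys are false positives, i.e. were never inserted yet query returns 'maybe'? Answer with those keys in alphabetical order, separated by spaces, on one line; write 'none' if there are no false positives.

Answer: ram yak

Derivation:
Start: bits=0000000
After insert 'pig': sets bits 4 6 -> bits=0000101
After insert 'bee': sets bits 1 -> bits=0100101
After insert 'cat': sets bits 1 4 -> bits=0100101
After insert 'hen': sets bits 0 3 -> bits=1101101
Not inserted: jay koi ram yak — query each against bits=1101101:
query jay: checks bit0=1, bit2=0 (has a 0) -> no => not a false positive
query koi: checks bit4=1, bit5=0 (has a 0) -> no => not a false positive
query ram: checks bit0=1, bit1=1 (all 1) -> maybe => FALSE POSITIVE
query yak: checks bit3=1, bit6=1 (all 1) -> maybe => FALSE POSITIVE
False positives (alphabetical): ram yak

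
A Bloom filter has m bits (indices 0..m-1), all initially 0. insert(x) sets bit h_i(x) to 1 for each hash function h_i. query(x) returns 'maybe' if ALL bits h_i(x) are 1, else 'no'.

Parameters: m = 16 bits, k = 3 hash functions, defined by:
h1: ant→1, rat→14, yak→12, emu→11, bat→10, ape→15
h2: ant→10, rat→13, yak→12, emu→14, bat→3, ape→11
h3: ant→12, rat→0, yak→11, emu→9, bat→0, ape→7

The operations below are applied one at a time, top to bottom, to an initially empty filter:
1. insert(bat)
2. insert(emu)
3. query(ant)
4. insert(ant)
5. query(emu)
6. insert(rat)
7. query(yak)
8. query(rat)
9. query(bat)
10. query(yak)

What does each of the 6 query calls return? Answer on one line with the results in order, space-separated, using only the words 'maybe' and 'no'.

Start: bits=0000000000000000
Op 1: insert bat -> sets bits 0 3 10 -> bits=1001000000100000
Op 2: insert emu -> sets bits 9 11 14 -> bits=1001000001110010
Op 3: query ant -> checks bit1=0, bit10=1, bit12=0 (has a 0) -> no
Op 4: insert ant -> sets bits 1 10 12 -> bits=1101000001111010
Op 5: query emu -> checks bit9=1, bit11=1, bit14=1 (all 1) -> maybe
Op 6: insert rat -> sets bits 0 13 14 -> bits=1101000001111110
Op 7: query yak -> checks bit11=1, bit12=1 (all 1) -> maybe
Op 8: query rat -> checks bit0=1, bit13=1, bit14=1 (all 1) -> maybe
Op 9: query bat -> checks bit0=1, bit3=1, bit10=1 (all 1) -> maybe
Op 10: query yak -> checks bit11=1, bit12=1 (all 1) -> maybe
Query results in order: no maybe maybe maybe maybe maybe

Answer: no maybe maybe maybe maybe maybe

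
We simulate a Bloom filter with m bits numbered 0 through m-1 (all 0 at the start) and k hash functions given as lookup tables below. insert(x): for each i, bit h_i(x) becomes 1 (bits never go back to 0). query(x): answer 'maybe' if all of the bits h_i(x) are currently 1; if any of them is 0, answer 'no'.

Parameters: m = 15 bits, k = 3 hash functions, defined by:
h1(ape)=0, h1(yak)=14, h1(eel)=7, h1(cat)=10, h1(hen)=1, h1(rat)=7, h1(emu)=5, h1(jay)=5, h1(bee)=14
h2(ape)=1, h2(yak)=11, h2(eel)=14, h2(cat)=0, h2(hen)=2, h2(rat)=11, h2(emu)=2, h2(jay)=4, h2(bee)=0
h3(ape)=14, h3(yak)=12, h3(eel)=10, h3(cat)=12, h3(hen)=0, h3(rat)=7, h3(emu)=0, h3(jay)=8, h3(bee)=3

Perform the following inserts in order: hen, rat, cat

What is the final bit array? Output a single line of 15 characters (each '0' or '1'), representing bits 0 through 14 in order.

Start: bits=000000000000000
After insert 'hen': sets bits 0 1 2 -> bits=111000000000000
After insert 'rat': sets bits 7 11 -> bits=111000010001000
After insert 'cat': sets bits 0 10 12 -> bits=111000010011100

Answer: 111000010011100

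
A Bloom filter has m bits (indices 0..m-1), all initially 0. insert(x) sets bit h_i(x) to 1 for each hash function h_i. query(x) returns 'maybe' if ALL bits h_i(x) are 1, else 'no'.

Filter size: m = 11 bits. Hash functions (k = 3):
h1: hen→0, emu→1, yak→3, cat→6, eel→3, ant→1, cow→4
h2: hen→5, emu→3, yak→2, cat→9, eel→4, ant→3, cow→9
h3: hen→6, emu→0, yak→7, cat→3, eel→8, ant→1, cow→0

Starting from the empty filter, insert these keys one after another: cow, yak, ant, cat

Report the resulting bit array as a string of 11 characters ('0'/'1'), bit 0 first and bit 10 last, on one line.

Answer: 11111011010

Derivation:
Start: bits=00000000000
After insert 'cow': sets bits 0 4 9 -> bits=10001000010
After insert 'yak': sets bits 2 3 7 -> bits=10111001010
After insert 'ant': sets bits 1 3 -> bits=11111001010
After insert 'cat': sets bits 3 6 9 -> bits=11111011010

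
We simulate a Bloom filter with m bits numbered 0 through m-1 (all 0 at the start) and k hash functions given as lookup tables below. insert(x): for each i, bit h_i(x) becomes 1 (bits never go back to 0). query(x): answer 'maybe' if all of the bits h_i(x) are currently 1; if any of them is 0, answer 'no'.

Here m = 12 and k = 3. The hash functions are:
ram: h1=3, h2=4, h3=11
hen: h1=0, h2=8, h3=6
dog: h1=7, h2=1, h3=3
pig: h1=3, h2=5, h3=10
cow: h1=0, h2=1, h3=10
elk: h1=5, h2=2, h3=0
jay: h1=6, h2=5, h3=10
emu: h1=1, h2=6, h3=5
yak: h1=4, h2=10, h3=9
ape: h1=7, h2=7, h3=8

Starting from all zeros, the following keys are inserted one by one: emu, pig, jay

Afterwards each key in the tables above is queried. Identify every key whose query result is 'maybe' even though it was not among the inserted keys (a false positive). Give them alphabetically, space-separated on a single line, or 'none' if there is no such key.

Start: bits=000000000000
After insert 'emu': sets bits 1 5 6 -> bits=010001100000
After insert 'pig': sets bits 3 5 10 -> bits=010101100010
After insert 'jay': sets bits 5 6 10 -> bits=010101100010
Not inserted: ape cow dog elk hen ram yak — query each against bits=010101100010:
query ape: checks bit7=0, bit8=0 (has a 0) -> no => not a false positive
query cow: checks bit0=0, bit1=1, bit10=1 (has a 0) -> no => not a false positive
query dog: checks bit1=1, bit3=1, bit7=0 (has a 0) -> no => not a false positive
query elk: checks bit0=0, bit2=0, bit5=1 (has a 0) -> no => not a false positive
query hen: checks bit0=0, bit6=1, bit8=0 (has a 0) -> no => not a false positive
query ram: checks bit3=1, bit4=0, bit11=0 (has a 0) -> no => not a false positive
query yak: checks bit4=0, bit9=0, bit10=1 (has a 0) -> no => not a false positive
False positives (alphabetical): none

Answer: none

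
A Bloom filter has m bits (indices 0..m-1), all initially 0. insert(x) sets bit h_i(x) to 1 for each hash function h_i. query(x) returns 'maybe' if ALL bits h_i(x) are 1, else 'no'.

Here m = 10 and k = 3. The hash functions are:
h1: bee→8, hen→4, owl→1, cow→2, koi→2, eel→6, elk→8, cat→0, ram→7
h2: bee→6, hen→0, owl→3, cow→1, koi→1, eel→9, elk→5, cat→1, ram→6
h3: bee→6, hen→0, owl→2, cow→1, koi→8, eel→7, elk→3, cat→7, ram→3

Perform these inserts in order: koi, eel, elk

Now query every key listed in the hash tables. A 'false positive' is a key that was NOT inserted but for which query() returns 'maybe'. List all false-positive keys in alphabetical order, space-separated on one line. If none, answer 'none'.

Answer: bee cow owl ram

Derivation:
Start: bits=0000000000
After insert 'koi': sets bits 1 2 8 -> bits=0110000010
After insert 'eel': sets bits 6 7 9 -> bits=0110001111
After insert 'elk': sets bits 3 5 8 -> bits=0111011111
Not inserted: bee cat cow hen owl ram — query each against bits=0111011111:
query bee: checks bit6=1, bit8=1 (all 1) -> maybe => FALSE POSITIVE
query cat: checks bit0=0, bit1=1, bit7=1 (has a 0) -> no => not a false positive
query cow: checks bit1=1, bit2=1 (all 1) -> maybe => FALSE POSITIVE
query hen: checks bit0=0, bit4=0 (has a 0) -> no => not a false positive
query owl: checks bit1=1, bit2=1, bit3=1 (all 1) -> maybe => FALSE POSITIVE
query ram: checks bit3=1, bit6=1, bit7=1 (all 1) -> maybe => FALSE POSITIVE
False positives (alphabetical): bee cow owl ram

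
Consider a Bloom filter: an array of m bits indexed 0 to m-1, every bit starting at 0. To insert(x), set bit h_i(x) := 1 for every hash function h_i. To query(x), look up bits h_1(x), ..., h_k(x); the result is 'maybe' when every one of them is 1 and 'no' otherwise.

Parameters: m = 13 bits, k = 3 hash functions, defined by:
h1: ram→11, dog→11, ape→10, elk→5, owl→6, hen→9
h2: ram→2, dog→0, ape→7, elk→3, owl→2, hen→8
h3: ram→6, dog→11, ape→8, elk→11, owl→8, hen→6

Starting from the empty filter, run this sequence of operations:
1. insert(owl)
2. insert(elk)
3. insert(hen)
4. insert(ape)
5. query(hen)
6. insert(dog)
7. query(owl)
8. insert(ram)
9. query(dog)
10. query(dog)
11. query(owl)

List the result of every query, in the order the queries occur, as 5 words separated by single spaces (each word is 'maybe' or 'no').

Start: bits=0000000000000
Op 1: insert owl -> sets bits 2 6 8 -> bits=0010001010000
Op 2: insert elk -> sets bits 3 5 11 -> bits=0011011010010
Op 3: insert hen -> sets bits 6 8 9 -> bits=0011011011010
Op 4: insert ape -> sets bits 7 8 10 -> bits=0011011111110
Op 5: query hen -> checks bit6=1, bit8=1, bit9=1 (all 1) -> maybe
Op 6: insert dog -> sets bits 0 11 -> bits=1011011111110
Op 7: query owl -> checks bit2=1, bit6=1, bit8=1 (all 1) -> maybe
Op 8: insert ram -> sets bits 2 6 11 -> bits=1011011111110
Op 9: query dog -> checks bit0=1, bit11=1 (all 1) -> maybe
Op 10: query dog -> checks bit0=1, bit11=1 (all 1) -> maybe
Op 11: query owl -> checks bit2=1, bit6=1, bit8=1 (all 1) -> maybe
Query results in order: maybe maybe maybe maybe maybe

Answer: maybe maybe maybe maybe maybe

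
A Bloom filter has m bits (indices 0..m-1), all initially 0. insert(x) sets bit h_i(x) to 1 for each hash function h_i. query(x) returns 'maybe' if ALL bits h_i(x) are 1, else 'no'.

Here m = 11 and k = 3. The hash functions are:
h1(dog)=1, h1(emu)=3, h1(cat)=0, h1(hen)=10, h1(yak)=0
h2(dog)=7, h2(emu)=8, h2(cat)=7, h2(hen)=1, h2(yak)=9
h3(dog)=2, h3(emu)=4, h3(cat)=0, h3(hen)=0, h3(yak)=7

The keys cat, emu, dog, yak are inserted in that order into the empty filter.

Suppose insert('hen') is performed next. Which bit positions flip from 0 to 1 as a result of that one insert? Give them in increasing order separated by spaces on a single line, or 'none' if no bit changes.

Start: bits=00000000000
After insert 'cat': sets bits 0 7 -> bits=10000001000
After insert 'emu': sets bits 3 4 8 -> bits=10011001100
After insert 'dog': sets bits 1 2 7 -> bits=11111001100
After insert 'yak': sets bits 0 7 9 -> bits=11111001110
insert 'hen' would touch bits 0 1 10; currently bit0=1, bit1=1, bit10=0
Bits that are 0 among those (would change 0->1): 10

Answer: 10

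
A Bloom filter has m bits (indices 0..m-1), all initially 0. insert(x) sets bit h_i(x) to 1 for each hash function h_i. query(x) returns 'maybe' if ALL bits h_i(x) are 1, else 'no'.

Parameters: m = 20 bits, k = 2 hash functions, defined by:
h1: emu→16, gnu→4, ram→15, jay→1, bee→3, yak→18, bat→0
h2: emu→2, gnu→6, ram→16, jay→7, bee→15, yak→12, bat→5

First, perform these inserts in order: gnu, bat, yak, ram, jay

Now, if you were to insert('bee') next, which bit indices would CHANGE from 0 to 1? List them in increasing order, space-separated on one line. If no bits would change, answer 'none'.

Answer: 3

Derivation:
Start: bits=00000000000000000000
After insert 'gnu': sets bits 4 6 -> bits=00001010000000000000
After insert 'bat': sets bits 0 5 -> bits=10001110000000000000
After insert 'yak': sets bits 12 18 -> bits=10001110000010000010
After insert 'ram': sets bits 15 16 -> bits=10001110000010011010
After insert 'jay': sets bits 1 7 -> bits=11001111000010011010
insert 'bee' would touch bits 3 15; currently bit3=0, bit15=1
Bits that are 0 among those (would change 0->1): 3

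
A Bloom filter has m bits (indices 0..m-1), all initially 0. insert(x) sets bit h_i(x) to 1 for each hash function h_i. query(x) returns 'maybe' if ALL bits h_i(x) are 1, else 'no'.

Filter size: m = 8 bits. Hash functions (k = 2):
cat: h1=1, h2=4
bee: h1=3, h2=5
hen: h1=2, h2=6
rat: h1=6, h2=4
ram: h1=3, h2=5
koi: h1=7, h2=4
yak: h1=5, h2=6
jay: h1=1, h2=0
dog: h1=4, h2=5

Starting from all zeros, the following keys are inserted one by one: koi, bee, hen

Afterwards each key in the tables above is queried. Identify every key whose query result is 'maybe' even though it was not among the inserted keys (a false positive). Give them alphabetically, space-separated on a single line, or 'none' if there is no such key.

Answer: dog ram rat yak

Derivation:
Start: bits=00000000
After insert 'koi': sets bits 4 7 -> bits=00001001
After insert 'bee': sets bits 3 5 -> bits=00011101
After insert 'hen': sets bits 2 6 -> bits=00111111
Not inserted: cat dog jay ram rat yak — query each against bits=00111111:
query cat: checks bit1=0, bit4=1 (has a 0) -> no => not a false positive
query dog: checks bit4=1, bit5=1 (all 1) -> maybe => FALSE POSITIVE
query jay: checks bit0=0, bit1=0 (has a 0) -> no => not a false positive
query ram: checks bit3=1, bit5=1 (all 1) -> maybe => FALSE POSITIVE
query rat: checks bit4=1, bit6=1 (all 1) -> maybe => FALSE POSITIVE
query yak: checks bit5=1, bit6=1 (all 1) -> maybe => FALSE POSITIVE
False positives (alphabetical): dog ram rat yak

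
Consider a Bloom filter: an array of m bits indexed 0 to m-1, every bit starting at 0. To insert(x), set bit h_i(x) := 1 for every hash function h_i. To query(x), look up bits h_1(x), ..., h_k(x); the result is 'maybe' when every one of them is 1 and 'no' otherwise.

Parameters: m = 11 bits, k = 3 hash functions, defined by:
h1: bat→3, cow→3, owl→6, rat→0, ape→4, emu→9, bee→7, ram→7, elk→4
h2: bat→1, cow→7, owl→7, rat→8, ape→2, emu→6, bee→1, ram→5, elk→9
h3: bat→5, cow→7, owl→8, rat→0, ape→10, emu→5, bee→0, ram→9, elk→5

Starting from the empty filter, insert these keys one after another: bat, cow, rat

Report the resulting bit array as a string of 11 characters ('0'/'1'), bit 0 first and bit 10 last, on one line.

Answer: 11010101100

Derivation:
Start: bits=00000000000
After insert 'bat': sets bits 1 3 5 -> bits=01010100000
After insert 'cow': sets bits 3 7 -> bits=01010101000
After insert 'rat': sets bits 0 8 -> bits=11010101100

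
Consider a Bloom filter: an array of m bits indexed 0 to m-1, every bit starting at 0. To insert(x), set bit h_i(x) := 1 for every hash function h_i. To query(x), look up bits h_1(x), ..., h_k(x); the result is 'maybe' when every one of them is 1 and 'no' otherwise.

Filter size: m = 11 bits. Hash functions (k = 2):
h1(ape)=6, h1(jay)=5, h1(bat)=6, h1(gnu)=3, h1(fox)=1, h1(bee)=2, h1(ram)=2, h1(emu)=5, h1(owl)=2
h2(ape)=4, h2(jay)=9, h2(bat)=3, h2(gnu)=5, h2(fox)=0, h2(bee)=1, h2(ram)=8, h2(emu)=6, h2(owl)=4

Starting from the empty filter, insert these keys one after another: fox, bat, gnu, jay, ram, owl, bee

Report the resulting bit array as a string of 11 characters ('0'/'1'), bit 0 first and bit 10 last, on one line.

Answer: 11111110110

Derivation:
Start: bits=00000000000
After insert 'fox': sets bits 0 1 -> bits=11000000000
After insert 'bat': sets bits 3 6 -> bits=11010010000
After insert 'gnu': sets bits 3 5 -> bits=11010110000
After insert 'jay': sets bits 5 9 -> bits=11010110010
After insert 'ram': sets bits 2 8 -> bits=11110110110
After insert 'owl': sets bits 2 4 -> bits=11111110110
After insert 'bee': sets bits 1 2 -> bits=11111110110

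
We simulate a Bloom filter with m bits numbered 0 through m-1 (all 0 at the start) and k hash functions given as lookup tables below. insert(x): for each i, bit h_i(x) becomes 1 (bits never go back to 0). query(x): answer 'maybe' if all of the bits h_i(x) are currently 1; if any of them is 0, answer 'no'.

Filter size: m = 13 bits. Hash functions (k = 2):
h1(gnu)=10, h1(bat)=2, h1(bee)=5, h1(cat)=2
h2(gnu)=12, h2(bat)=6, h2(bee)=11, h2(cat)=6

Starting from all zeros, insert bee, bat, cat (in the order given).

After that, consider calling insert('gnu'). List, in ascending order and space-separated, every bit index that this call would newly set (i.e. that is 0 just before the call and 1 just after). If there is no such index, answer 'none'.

Answer: 10 12

Derivation:
Start: bits=0000000000000
After insert 'bee': sets bits 5 11 -> bits=0000010000010
After insert 'bat': sets bits 2 6 -> bits=0010011000010
After insert 'cat': sets bits 2 6 -> bits=0010011000010
insert 'gnu' would touch bits 10 12; currently bit10=0, bit12=0
Bits that are 0 among those (would change 0->1): 10 12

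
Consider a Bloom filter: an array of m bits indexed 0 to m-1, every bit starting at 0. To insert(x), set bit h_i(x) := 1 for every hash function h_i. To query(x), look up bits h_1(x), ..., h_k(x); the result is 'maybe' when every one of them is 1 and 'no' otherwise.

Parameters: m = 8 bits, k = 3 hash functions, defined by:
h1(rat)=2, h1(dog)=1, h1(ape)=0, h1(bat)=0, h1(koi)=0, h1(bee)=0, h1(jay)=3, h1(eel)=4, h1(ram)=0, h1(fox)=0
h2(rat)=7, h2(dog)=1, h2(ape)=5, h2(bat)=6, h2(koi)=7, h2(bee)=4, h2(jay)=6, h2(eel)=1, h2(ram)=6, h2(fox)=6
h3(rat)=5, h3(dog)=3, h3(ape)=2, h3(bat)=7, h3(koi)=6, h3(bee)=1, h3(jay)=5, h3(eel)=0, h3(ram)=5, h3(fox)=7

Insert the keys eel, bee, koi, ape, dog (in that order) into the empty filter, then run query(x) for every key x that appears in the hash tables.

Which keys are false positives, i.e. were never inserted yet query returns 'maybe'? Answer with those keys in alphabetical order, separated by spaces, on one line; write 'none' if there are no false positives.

Start: bits=00000000
After insert 'eel': sets bits 0 1 4 -> bits=11001000
After insert 'bee': sets bits 0 1 4 -> bits=11001000
After insert 'koi': sets bits 0 6 7 -> bits=11001011
After insert 'ape': sets bits 0 2 5 -> bits=11101111
After insert 'dog': sets bits 1 3 -> bits=11111111
Not inserted: bat fox jay ram rat — query each against bits=11111111:
query bat: checks bit0=1, bit6=1, bit7=1 (all 1) -> maybe => FALSE POSITIVE
query fox: checks bit0=1, bit6=1, bit7=1 (all 1) -> maybe => FALSE POSITIVE
query jay: checks bit3=1, bit5=1, bit6=1 (all 1) -> maybe => FALSE POSITIVE
query ram: checks bit0=1, bit5=1, bit6=1 (all 1) -> maybe => FALSE POSITIVE
query rat: checks bit2=1, bit5=1, bit7=1 (all 1) -> maybe => FALSE POSITIVE
False positives (alphabetical): bat fox jay ram rat

Answer: bat fox jay ram rat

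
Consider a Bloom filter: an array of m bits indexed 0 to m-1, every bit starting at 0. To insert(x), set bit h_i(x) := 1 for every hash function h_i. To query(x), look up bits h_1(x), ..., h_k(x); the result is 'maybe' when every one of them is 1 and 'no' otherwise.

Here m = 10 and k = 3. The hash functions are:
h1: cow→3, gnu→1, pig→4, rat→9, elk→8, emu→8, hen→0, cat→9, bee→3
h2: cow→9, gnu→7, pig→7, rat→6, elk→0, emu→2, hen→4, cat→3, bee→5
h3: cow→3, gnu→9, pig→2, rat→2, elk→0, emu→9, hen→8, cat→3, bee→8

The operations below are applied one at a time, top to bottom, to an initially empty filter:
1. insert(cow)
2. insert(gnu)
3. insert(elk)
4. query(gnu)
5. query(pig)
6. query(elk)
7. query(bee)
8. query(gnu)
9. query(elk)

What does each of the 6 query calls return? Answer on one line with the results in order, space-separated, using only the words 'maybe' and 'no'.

Start: bits=0000000000
Op 1: insert cow -> sets bits 3 9 -> bits=0001000001
Op 2: insert gnu -> sets bits 1 7 9 -> bits=0101000101
Op 3: insert elk -> sets bits 0 8 -> bits=1101000111
Op 4: query gnu -> checks bit1=1, bit7=1, bit9=1 (all 1) -> maybe
Op 5: query pig -> checks bit2=0, bit4=0, bit7=1 (has a 0) -> no
Op 6: query elk -> checks bit0=1, bit8=1 (all 1) -> maybe
Op 7: query bee -> checks bit3=1, bit5=0, bit8=1 (has a 0) -> no
Op 8: query gnu -> checks bit1=1, bit7=1, bit9=1 (all 1) -> maybe
Op 9: query elk -> checks bit0=1, bit8=1 (all 1) -> maybe
Query results in order: maybe no maybe no maybe maybe

Answer: maybe no maybe no maybe maybe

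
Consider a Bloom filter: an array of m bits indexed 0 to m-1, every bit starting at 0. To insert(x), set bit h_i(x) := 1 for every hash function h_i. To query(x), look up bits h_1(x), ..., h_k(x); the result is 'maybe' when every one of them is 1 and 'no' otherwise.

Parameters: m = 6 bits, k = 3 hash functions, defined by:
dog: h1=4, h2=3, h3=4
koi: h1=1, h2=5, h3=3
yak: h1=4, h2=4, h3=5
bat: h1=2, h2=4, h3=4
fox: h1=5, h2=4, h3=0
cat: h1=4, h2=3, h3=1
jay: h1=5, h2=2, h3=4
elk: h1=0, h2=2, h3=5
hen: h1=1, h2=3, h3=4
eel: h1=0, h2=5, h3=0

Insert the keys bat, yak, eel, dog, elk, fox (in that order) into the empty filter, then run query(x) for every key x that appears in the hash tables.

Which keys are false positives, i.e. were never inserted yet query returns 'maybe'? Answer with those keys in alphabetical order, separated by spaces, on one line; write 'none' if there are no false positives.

Start: bits=000000
After insert 'bat': sets bits 2 4 -> bits=001010
After insert 'yak': sets bits 4 5 -> bits=001011
After insert 'eel': sets bits 0 5 -> bits=101011
After insert 'dog': sets bits 3 4 -> bits=101111
After insert 'elk': sets bits 0 2 5 -> bits=101111
After insert 'fox': sets bits 0 4 5 -> bits=101111
Not inserted: cat hen jay koi — query each against bits=101111:
query cat: checks bit1=0, bit3=1, bit4=1 (has a 0) -> no => not a false positive
query hen: checks bit1=0, bit3=1, bit4=1 (has a 0) -> no => not a false positive
query jay: checks bit2=1, bit4=1, bit5=1 (all 1) -> maybe => FALSE POSITIVE
query koi: checks bit1=0, bit3=1, bit5=1 (has a 0) -> no => not a false positive
False positives (alphabetical): jay

Answer: jay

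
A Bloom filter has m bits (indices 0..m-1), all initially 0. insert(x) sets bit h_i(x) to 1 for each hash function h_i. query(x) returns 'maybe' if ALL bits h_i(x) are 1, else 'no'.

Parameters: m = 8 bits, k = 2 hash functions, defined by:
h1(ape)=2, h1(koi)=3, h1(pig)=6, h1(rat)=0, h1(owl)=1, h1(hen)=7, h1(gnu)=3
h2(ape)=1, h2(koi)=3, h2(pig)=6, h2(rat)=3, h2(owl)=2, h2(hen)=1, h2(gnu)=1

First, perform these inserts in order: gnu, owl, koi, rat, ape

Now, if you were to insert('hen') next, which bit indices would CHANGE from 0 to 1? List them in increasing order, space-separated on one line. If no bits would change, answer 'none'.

Start: bits=00000000
After insert 'gnu': sets bits 1 3 -> bits=01010000
After insert 'owl': sets bits 1 2 -> bits=01110000
After insert 'koi': sets bits 3 -> bits=01110000
After insert 'rat': sets bits 0 3 -> bits=11110000
After insert 'ape': sets bits 1 2 -> bits=11110000
insert 'hen' would touch bits 1 7; currently bit1=1, bit7=0
Bits that are 0 among those (would change 0->1): 7

Answer: 7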